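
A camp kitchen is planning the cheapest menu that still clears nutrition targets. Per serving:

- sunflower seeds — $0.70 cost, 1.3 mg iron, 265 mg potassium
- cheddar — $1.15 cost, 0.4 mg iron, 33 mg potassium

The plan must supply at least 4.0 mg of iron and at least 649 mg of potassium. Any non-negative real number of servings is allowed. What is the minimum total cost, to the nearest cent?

Compare the cost at each extreme point of the feasible region.
sunflower seeds only: max(4.0/1.3, 649/265) = 3.077 servings → $2.15.
cheddar only: max(4.0/0.4, 649/33) = 19.67 servings → $22.62.
sunflower seeds + cheddar with both tight: 2.022 servings and 3.428 servings → $5.36.
Cheapest feasible corner: $2.15.

$2.15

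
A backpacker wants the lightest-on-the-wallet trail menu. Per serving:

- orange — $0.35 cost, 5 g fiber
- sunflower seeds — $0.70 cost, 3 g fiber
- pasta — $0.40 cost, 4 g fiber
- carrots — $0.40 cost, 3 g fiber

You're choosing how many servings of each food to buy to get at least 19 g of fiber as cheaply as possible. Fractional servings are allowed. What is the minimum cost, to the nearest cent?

$1.33

Cost per g of fiber: orange $0.0700, pasta $0.1000, carrots $0.1333, sunflower seeds $0.2333.
With no serving limits, use only orange: 19 g / 5 g = 3.8 servings × $0.35 = $1.33.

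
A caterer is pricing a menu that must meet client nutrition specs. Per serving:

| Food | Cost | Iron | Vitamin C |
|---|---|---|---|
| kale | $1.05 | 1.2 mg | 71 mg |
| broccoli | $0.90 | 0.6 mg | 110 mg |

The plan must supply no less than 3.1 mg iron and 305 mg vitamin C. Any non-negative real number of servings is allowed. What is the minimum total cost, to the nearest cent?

$3.32

At the optimum either one food covers both requirements or two foods hit both targets exactly; no other combination can be cheaper.
kale only: max(3.1/1.2, 305/71) = 4.296 servings → $4.51.
broccoli only: max(3.1/0.6, 305/110) = 5.167 servings → $4.65.
kale + broccoli with both tight: 1.767 servings and 1.632 servings → $3.32.
The minimum over all feasible corners is $3.32.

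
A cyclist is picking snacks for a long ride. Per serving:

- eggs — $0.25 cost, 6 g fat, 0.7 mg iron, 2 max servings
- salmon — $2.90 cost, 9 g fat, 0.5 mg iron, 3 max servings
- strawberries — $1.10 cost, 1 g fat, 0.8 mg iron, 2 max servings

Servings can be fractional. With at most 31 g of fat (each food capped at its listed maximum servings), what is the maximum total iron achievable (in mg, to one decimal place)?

Iron per g fat: strawberries 0.8, eggs 0.1167, salmon 0.05556.
Take 2 servings of strawberries: uses 2 g fat, +1.6 mg iron (running total 1.6 mg).
Take 2 servings of eggs: uses 12 g fat, +1.4 mg iron (running total 3.0 mg).
Take 1.889 servings of salmon: uses 17 g fat, +0.9 mg iron (running total 3.9 mg).
Filling greedily by iron-per-g fat is optimal for one linear limit, giving 3.9 mg.

3.9 mg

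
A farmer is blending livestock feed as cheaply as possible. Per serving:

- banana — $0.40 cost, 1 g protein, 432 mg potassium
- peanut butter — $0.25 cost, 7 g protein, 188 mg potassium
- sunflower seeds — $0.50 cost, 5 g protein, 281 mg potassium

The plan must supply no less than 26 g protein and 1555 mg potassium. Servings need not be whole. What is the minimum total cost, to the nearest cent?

$1.70

This is a tiny linear program; its minimum lies at a vertex of the feasible set. List the vertices and price them.
banana only: max(26/1, 1555/432) = 26 servings → $10.40.
peanut butter only: max(26/7, 1555/188) = 8.271 servings → $2.07.
sunflower seeds only: max(26/5, 1555/281) = 5.534 servings → $2.77.
banana + peanut butter with both tight: 2.115 servings and 3.412 servings → $1.70.
banana + sunflower seeds with both tight: 0.2496 servings and 5.15 servings → $2.67.
peanut butter + sunflower seeds with both targets exact would need a negative amount; discard.
The minimum over all feasible corners is $1.70.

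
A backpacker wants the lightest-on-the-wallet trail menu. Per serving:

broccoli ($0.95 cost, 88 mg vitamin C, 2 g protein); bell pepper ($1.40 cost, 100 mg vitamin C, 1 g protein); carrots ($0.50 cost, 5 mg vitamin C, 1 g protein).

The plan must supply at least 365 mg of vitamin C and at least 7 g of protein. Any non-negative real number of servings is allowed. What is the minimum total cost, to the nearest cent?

$3.94

For a min-cost LP with two ≥-constraints, a basic feasible solution has at most two positive variables.
broccoli only: max(365/88, 7/2) = 4.148 servings → $3.94.
bell pepper only: max(365/100, 7/1) = 7 servings → $9.80.
carrots only: max(365/5, 7/1) = 73 servings → $36.50.
broccoli + bell pepper with both tight: 2.991 servings and 1.018 servings → $4.27.
broccoli + carrots: intersection lies outside the first quadrant.
bell pepper + carrots with both tight: 3.474 servings and 3.526 servings → $6.63.
The minimum over all feasible corners is $3.94.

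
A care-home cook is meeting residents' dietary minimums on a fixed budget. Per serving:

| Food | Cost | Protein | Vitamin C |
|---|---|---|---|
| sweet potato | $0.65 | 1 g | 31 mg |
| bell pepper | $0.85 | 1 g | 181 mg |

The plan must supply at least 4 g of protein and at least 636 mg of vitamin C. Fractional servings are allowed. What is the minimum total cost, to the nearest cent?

Compare the cost at each extreme point of the feasible region.
sweet potato only: max(4/1, 636/31) = 20.52 servings → $13.34.
bell pepper only: max(4/1, 636/181) = 4 servings → $3.40.
sweet potato + bell pepper with both tight: 0.5867 servings and 3.413 servings → $3.28.
The minimum over all feasible corners is $3.28.

$3.28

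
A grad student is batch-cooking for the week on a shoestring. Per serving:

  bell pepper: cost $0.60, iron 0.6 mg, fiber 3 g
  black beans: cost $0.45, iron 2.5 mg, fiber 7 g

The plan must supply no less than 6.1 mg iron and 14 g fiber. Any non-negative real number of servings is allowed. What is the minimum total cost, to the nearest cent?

$1.10

bell pepper only: max(6.1/0.6, 14/3) = 10.17 servings → $6.10.
black beans only: max(6.1/2.5, 14/7) = 2.44 servings → $1.10.
bell pepper + black beans with both targets exact would need a negative amount; discard.
The minimum over all feasible corners is $1.10.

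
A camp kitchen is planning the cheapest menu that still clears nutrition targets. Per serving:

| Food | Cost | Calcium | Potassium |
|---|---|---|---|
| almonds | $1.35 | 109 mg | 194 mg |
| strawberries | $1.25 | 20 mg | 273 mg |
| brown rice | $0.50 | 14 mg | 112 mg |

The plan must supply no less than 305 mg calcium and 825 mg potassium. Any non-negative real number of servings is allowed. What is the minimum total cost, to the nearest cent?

$4.84

almonds only: max(305/109, 825/194) = 4.253 servings → $5.74.
strawberries only: max(305/20, 825/273) = 15.25 servings → $19.06.
brown rice only: max(305/14, 825/112) = 21.79 servings → $10.89.
almonds + strawberries with both tight: 2.58 servings and 1.189 servings → $4.97.
almonds + brown rice with both tight: 2.382 servings and 3.24 servings → $4.84.
strawberries + brown rice: intersection lies outside the first quadrant.
Cheapest feasible corner: $4.84.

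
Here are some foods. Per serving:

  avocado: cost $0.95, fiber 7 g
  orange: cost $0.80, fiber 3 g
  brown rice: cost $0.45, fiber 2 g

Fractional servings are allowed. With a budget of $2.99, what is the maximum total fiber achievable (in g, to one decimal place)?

22.0 g

Fiber per dollar: avocado 7.368, brown rice 4.444, orange 3.75.
With no serving limits, spend the whole cost allowance on avocado: $2.99 / $0.95 × 7 g = 22.0 g.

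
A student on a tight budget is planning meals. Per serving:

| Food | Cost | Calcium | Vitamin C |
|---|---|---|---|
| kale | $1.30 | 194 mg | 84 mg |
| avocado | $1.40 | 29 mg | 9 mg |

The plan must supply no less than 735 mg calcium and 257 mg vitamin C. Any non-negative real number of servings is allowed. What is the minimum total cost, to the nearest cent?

This is a tiny linear program; its minimum lies at a vertex of the feasible set. List the vertices and price them.
kale only: max(735/194, 257/84) = 3.789 servings → $4.93.
avocado only: max(735/29, 257/9) = 28.56 servings → $39.98.
kale + avocado with both tight: 1.214 servings and 17.22 servings → $25.69.
Cheapest feasible corner: $4.93.

$4.93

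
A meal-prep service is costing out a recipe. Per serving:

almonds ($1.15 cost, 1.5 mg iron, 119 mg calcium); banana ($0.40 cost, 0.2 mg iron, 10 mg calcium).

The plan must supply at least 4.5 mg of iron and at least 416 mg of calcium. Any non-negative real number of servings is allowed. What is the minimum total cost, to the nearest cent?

$4.02

A basic optimal solution has at most two foods positive. Try each food alone and each pair with both targets met exactly.
almonds only: max(4.5/1.5, 416/119) = 3.496 servings → $4.02.
banana only: max(4.5/0.2, 416/10) = 41.6 servings → $16.64.
almonds + banana: the both-tight solution has a negative serving — not a feasible corner.
The minimum over all feasible corners is $4.02.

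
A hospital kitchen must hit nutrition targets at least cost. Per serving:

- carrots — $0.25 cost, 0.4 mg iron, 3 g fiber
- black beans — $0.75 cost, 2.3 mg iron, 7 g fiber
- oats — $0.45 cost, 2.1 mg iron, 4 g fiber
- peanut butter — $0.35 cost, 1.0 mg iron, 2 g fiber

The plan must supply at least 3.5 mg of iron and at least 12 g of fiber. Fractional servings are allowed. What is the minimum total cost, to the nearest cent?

$1.14

The cheapest plan sits at a corner of the feasible region — with two constraints it uses at most two foods.
carrots only: max(3.5/0.4, 12/3) = 8.75 servings → $2.19.
black beans only: max(3.5/2.3, 12/7) = 1.714 servings → $1.29.
oats only: max(3.5/2.1, 12/4) = 3 servings → $1.35.
peanut butter only: max(3.5/1.0, 12/2) = 6 servings → $2.10.
carrots + black beans with both tight: 0.7561 servings and 1.39 servings → $1.23.
carrots + oats with both tight: 2.383 servings and 1.213 servings → $1.14.
carrots + peanut butter with both tight: 2.273 servings and 2.591 servings → $1.48.
black beans + oats with both targets exact would need a negative amount; discard.
black beans + peanut butter: intersection lies outside the first quadrant.
oats + peanut butter with both targets exact would need a negative amount; discard.
So the least-cost plan costs $1.14.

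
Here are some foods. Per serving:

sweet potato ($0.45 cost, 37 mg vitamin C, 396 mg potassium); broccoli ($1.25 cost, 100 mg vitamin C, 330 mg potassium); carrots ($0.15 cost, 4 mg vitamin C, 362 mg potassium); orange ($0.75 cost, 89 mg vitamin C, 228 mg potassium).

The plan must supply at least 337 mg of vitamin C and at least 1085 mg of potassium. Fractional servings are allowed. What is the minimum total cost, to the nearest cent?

A basic optimal solution has at most two foods positive. Try each food alone and each pair with both targets met exactly.
sweet potato only: max(337/37, 1085/396) = 9.108 servings → $4.10.
broccoli only: max(337/100, 1085/330) = 3.37 servings → $4.21.
carrots only: max(337/4, 1085/362) = 84.25 servings → $12.64.
orange only: max(337/89, 1085/228) = 4.759 servings → $3.57.
sweet potato + broccoli: intersection lies outside the first quadrant.
sweet potato + carrots with both targets exact would need a negative amount; discard.
sweet potato + orange with both tight: 0.7359 servings and 3.481 servings → $2.94.
broccoli + carrots: intersection lies outside the first quadrant.
broccoli + orange with both tight: 3.003 servings and 0.4125 servings → $4.06.
carrots + orange with both tight: 0.6302 servings and 3.758 servings → $2.91.
So the least-cost plan costs $2.91.

$2.91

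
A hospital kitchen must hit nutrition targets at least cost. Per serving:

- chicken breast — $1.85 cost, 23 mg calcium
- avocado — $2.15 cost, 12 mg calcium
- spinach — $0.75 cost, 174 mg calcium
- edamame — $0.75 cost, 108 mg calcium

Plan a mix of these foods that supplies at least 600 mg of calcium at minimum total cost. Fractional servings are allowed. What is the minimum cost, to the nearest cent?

$2.59

Cost per mg of calcium: spinach $0.0043, edamame $0.0069, chicken breast $0.0804, avocado $0.1792.
With no serving limits, use only spinach: 600 mg / 174 mg = 3.448 servings × $0.75 = $2.59.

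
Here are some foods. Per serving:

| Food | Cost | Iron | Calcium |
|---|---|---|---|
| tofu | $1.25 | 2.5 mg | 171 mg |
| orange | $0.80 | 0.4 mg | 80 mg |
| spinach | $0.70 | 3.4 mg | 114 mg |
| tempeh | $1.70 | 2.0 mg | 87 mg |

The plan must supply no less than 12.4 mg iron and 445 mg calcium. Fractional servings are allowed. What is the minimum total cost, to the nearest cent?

$2.73

Compare the cost at each extreme point of the feasible region.
tofu only: max(12.4/2.5, 445/171) = 4.96 servings → $6.20.
orange only: max(12.4/0.4, 445/80) = 31 servings → $24.80.
spinach only: max(12.4/3.4, 445/114) = 3.904 servings → $2.73.
tempeh only: max(12.4/2.0, 445/87) = 6.2 servings → $10.54.
tofu + orange: intersection lies outside the first quadrant.
tofu + spinach with both tight: 0.3354 servings and 3.4 servings → $2.80.
tofu + tempeh: the both-tight solution has a negative serving — not a feasible corner.
orange + spinach with both tight: 0.439 servings and 3.595 servings → $2.87.
orange + tempeh: intersection lies outside the first quadrant.
spinach + tempeh with both tight: 2.785 servings and 1.466 servings → $4.44.
So the least-cost plan costs $2.73.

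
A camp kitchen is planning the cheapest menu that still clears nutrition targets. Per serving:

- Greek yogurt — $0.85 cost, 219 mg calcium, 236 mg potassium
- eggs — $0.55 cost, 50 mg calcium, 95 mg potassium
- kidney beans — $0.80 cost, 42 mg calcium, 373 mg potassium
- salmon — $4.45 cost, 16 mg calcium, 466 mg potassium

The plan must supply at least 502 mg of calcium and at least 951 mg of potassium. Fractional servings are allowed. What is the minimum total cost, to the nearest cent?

$2.75

Greek yogurt only: max(502/219, 951/236) = 4.03 servings → $3.43.
eggs only: max(502/50, 951/95) = 10.04 servings → $5.52.
kidney beans only: max(502/42, 951/373) = 11.95 servings → $9.56.
salmon only: max(502/16, 951/466) = 31.38 servings → $139.62.
Greek yogurt + eggs with both tight: 0.01555 servings and 9.972 servings → $5.50.
Greek yogurt + kidney beans with both tight: 2.052 servings and 1.251 servings → $2.75.
Greek yogurt + salmon with both tight: 2.225 servings and 0.9137 servings → $5.96.
eggs + kidney beans: the both-tight solution has a negative serving — not a feasible corner.
eggs + salmon: intersection lies outside the first quadrant.
kidney beans + salmon: the both-tight solution has a negative serving — not a feasible corner.
The minimum over all feasible corners is $2.75.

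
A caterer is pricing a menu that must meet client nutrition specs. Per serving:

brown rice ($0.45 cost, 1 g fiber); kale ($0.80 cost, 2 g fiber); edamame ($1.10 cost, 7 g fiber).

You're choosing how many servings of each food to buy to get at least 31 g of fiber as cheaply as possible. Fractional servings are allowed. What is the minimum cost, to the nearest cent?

$4.87

Cost per g of fiber: edamame $0.1571, kale $0.4000, brown rice $0.4500.
With no serving limits, use only edamame: 31 g / 7 g = 4.429 servings × $1.10 = $4.87.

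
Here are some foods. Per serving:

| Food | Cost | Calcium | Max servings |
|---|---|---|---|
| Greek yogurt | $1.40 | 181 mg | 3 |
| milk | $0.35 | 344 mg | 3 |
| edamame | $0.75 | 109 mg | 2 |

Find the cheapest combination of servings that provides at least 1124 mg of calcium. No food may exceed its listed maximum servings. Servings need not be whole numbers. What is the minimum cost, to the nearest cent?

$1.68

Cost per mg of calcium: milk $0.0010, edamame $0.0069, Greek yogurt $0.0077.
Take 3 servings of milk: +1032.0 mg calcium for $1.05 (total $1.05, still need 92.0 mg).
Take 0.844 servings of edamame: +92.0 mg calcium for $0.63 (total $1.68, still need 0.0 mg).
Greedy by cheapest-per-mg is optimal for a single linear constraint, so the minimum cost is $1.68.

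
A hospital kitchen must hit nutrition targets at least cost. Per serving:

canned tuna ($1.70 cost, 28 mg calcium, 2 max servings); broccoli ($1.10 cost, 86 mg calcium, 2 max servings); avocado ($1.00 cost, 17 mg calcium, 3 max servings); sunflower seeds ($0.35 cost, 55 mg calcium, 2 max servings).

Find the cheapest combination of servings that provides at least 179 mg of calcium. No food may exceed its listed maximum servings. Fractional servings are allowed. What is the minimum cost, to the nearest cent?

Cost per mg of calcium: sunflower seeds $0.0064, broccoli $0.0128, avocado $0.0588, canned tuna $0.0607.
Take 2 servings of sunflower seeds: +110.0 mg calcium for $0.70 (total $0.70, still need 69.0 mg).
Take 0.8023 servings of broccoli: +69.0 mg calcium for $0.88 (total $1.58, still need 0.0 mg).
Filling from the cheapest source first is optimal under one linear minimum: $1.58.

$1.58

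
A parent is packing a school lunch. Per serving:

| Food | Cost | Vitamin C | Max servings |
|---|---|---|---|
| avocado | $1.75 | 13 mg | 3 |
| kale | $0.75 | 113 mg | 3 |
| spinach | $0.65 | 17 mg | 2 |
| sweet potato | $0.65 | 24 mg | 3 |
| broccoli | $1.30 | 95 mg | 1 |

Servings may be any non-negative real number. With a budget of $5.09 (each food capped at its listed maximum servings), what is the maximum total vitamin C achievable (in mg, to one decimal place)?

490.9 mg

Vitamin C per dollar: kale 150.7, broccoli 73.08, sweet potato 36.92, spinach 26.15, avocado 7.429.
Take 3 servings of kale: spends $2.25, +339.0 mg vitamin C (running total 339.0 mg).
Take 1 serving of broccoli: spends $1.30, +95.0 mg vitamin C (running total 434.0 mg).
Take 2.369 servings of sweet potato: spends $1.54, +56.9 mg vitamin C (running total 490.9 mg).
Greedy by best ratio exhausts the cost allowance optimally: 490.9 mg.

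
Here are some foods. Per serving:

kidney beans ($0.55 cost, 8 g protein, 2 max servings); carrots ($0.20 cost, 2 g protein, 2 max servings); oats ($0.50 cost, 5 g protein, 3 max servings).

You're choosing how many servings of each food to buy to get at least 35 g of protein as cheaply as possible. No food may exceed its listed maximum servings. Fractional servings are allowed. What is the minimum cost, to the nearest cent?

Cost per g of protein: kidney beans $0.0688, carrots $0.1000, oats $0.1000.
Take 2 servings of kidney beans: +16.0 g protein for $1.10 (total $1.10, still need 19.0 g).
Take 2 servings of carrots: +4.0 g protein for $0.40 (total $1.50, still need 15.0 g).
Take 3 servings of oats: +15.0 g protein for $1.50 (total $3.00, still need 0.0 g).
Greedy by cheapest-per-g is optimal for a single linear constraint, so the minimum cost is $3.00.

$3.00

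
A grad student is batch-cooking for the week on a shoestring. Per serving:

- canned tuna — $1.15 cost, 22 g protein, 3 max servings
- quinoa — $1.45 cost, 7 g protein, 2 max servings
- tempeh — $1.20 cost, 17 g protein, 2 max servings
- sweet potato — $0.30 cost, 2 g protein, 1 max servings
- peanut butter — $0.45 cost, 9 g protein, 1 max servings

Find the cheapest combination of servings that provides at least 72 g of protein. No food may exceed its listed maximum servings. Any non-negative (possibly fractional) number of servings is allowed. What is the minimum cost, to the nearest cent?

Cost per g of protein: peanut butter $0.0500, canned tuna $0.0523, tempeh $0.0706, sweet potato $0.1500, quinoa $0.2071.
Take 1 serving of peanut butter: +9.0 g protein for $0.45 (total $0.45, still need 63.0 g).
Take 2.864 servings of canned tuna: +63.0 g protein for $3.29 (total $3.74, still need 0.0 g).
Greedy by cheapest-per-g is optimal for a single linear constraint, so the minimum cost is $3.74.

$3.74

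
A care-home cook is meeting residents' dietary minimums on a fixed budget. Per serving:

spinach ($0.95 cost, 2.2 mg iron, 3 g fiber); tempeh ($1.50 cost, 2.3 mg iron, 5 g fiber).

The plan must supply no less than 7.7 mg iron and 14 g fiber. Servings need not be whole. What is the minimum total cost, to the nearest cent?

$4.28

For a min-cost LP with two ≥-constraints, a basic feasible solution has at most two positive variables.
spinach only: max(7.7/2.2, 14/3) = 4.667 servings → $4.43.
tempeh only: max(7.7/2.3, 14/5) = 3.348 servings → $5.02.
spinach + tempeh with both tight: 1.537 servings and 1.878 servings → $4.28.
Cheapest feasible corner: $4.28.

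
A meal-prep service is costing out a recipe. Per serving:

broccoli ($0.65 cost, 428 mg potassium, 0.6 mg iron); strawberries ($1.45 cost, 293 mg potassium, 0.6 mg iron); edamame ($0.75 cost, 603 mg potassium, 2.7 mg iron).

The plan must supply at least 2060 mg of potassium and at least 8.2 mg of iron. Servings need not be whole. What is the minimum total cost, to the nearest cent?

$2.56

An LP optimum is at a vertex; with two nutrient constraints at most two foods are used. Check each candidate.
broccoli only: max(2060/428, 8.2/0.6) = 13.67 servings → $8.88.
strawberries only: max(2060/293, 8.2/0.6) = 13.67 servings → $19.82.
edamame only: max(2060/603, 8.2/2.7) = 3.416 servings → $2.56.
broccoli + strawberries: the both-tight solution has a negative serving — not a feasible corner.
broccoli + edamame with both tight: 0.7778 servings and 2.864 servings → $2.65.
strawberries + edamame with both tight: 1.438 servings and 2.717 servings → $4.12.
Cheapest feasible corner: $2.56.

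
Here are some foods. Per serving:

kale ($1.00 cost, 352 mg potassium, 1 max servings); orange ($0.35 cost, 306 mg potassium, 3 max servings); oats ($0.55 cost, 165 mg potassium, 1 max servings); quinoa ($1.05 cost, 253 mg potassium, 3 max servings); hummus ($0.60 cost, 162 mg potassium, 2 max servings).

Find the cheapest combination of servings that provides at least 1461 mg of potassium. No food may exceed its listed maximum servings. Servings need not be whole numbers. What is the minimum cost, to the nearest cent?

Cost per mg of potassium: orange $0.0011, kale $0.0028, oats $0.0033, hummus $0.0037, quinoa $0.0042.
Take 3 servings of orange: +918.0 mg potassium for $1.05 (total $1.05, still need 543.0 mg).
Take 1 serving of kale: +352.0 mg potassium for $1.00 (total $2.05, still need 191.0 mg).
Take 1 serving of oats: +165.0 mg potassium for $0.55 (total $2.60, still need 26.0 mg).
Take 0.1605 servings of hummus: +26.0 mg potassium for $0.10 (total $2.70, still need 0.0 mg).
Filling from the cheapest source first is optimal under one linear minimum: $2.70.

$2.70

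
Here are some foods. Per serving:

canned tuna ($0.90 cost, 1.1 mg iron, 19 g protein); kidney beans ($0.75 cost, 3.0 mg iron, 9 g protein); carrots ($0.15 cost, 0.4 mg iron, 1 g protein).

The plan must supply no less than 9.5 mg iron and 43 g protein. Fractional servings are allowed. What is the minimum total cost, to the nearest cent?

Compare the cost at each extreme point of the feasible region.
canned tuna only: max(9.5/1.1, 43/19) = 8.636 servings → $7.77.
kidney beans only: max(9.5/3.0, 43/9) = 4.778 servings → $3.58.
carrots only: max(9.5/0.4, 43/1) = 43 servings → $6.45.
canned tuna + kidney beans with both tight: 0.9236 servings and 2.828 servings → $2.95.
canned tuna + carrots with both tight: 1.185 servings and 20.49 servings → $4.14.
kidney beans + carrots: the both-tight solution has a negative serving — not a feasible corner.
Cheapest feasible corner: $2.95.

$2.95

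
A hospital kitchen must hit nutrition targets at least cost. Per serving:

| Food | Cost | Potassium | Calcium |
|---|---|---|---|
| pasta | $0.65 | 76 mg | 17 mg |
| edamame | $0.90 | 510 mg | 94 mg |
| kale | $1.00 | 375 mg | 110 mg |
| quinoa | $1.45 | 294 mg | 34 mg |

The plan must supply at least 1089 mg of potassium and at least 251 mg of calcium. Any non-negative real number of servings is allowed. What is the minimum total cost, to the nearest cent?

$2.34

At the optimum either one food covers both requirements or two foods hit both targets exactly; no other combination can be cheaper.
pasta only: max(1089/76, 251/17) = 14.76 servings → $9.60.
edamame only: max(1089/510, 251/94) = 2.67 servings → $2.40.
kale only: max(1089/375, 251/110) = 2.904 servings → $2.90.
quinoa only: max(1089/294, 251/34) = 7.382 servings → $10.70.
pasta + edamame with both targets exact would need a negative amount; discard.
pasta + kale with both tight: 12.93 servings and 0.2836 servings → $8.69.
pasta + quinoa: intersection lies outside the first quadrant.
edamame + kale with both tight: 1.231 servings and 1.23 servings → $2.34.
edamame + quinoa: the both-tight solution has a negative serving — not a feasible corner.
kale + quinoa with both tight: 1.877 servings and 1.31 servings → $3.78.
Cheapest feasible corner: $2.34.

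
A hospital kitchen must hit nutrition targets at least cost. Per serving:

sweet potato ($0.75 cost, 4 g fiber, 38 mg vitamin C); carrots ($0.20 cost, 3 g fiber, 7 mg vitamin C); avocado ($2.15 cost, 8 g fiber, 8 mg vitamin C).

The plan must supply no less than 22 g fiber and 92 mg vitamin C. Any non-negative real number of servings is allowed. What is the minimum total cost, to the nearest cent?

Minimising a linear cost over {fiber ≥ 22, vitamin C ≥ 92, servings ≥ 0} — the optimum is at a vertex, using one or two foods.
sweet potato only: max(22/4, 92/38) = 5.5 servings → $4.12.
carrots only: max(22/3, 92/7) = 13.14 servings → $2.63.
avocado only: max(22/8, 92/8) = 11.5 servings → $24.73.
sweet potato + carrots with both tight: 1.419 servings and 5.442 servings → $2.15.
sweet potato + avocado with both tight: 2.059 servings and 1.721 servings → $5.24.
carrots + avocado with both targets exact would need a negative amount; discard.
Cheapest feasible corner: $2.15.

$2.15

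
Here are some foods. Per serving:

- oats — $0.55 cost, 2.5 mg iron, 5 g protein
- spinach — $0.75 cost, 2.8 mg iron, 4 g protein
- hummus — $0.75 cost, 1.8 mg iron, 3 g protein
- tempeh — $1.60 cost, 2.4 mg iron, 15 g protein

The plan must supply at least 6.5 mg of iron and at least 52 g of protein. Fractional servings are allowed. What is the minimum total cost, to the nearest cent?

$5.55

A basic optimal solution has at most two foods positive. Try each food alone and each pair with both targets met exactly.
oats only: max(6.5/2.5, 52/5) = 10.4 servings → $5.72.
spinach only: max(6.5/2.8, 52/4) = 13 servings → $9.75.
hummus only: max(6.5/1.8, 52/3) = 17.33 servings → $13.00.
tempeh only: max(6.5/2.4, 52/15) = 3.467 servings → $5.55.
oats + spinach: the both-tight solution has a negative serving — not a feasible corner.
oats + hummus: intersection lies outside the first quadrant.
oats + tempeh with both targets exact would need a negative amount; discard.
spinach + hummus with both targets exact would need a negative amount; discard.
spinach + tempeh: intersection lies outside the first quadrant.
hummus + tempeh: intersection lies outside the first quadrant.
The minimum over all feasible corners is $5.55.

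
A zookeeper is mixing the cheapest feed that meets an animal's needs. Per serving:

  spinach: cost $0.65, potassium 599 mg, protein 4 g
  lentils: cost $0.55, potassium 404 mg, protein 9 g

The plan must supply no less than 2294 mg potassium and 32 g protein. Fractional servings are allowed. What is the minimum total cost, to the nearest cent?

$2.78

At the optimum either one food covers both requirements or two foods hit both targets exactly; no other combination can be cheaper.
spinach only: max(2294/599, 32/4) = 8 servings → $5.20.
lentils only: max(2294/404, 32/9) = 5.678 servings → $3.12.
spinach + lentils with both tight: 2.045 servings and 2.647 servings → $2.78.
Cheapest feasible corner: $2.78.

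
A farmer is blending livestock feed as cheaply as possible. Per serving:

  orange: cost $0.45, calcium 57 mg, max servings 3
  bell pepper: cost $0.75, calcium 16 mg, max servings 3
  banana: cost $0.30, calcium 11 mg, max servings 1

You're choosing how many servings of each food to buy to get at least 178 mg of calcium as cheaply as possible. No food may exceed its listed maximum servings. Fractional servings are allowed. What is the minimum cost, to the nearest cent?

Cost per mg of calcium: orange $0.0079, banana $0.0273, bell pepper $0.0469.
Take 3 servings of orange: +171.0 mg calcium for $1.35 (total $1.35, still need 7.0 mg).
Take 0.6364 servings of banana: +7.0 mg calcium for $0.19 (total $1.54, still need 0.0 mg).
Filling from the cheapest source first is optimal under one linear minimum: $1.54.

$1.54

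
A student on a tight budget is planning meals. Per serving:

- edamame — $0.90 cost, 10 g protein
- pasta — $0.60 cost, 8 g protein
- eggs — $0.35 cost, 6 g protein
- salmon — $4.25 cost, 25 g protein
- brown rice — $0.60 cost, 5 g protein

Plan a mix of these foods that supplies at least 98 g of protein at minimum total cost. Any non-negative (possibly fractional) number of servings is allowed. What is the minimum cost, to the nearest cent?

Cost per g of protein: eggs $0.0583, pasta $0.0750, edamame $0.0900, brown rice $0.1200, salmon $0.1700.
With no serving limits, use only eggs: 98 g / 6 g = 16.33 servings × $0.35 = $5.72.

$5.72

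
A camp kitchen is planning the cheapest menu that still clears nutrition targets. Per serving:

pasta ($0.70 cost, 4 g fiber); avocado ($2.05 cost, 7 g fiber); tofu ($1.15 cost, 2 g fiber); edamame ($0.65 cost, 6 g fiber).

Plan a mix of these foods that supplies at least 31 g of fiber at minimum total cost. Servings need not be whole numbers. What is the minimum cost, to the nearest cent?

$3.36

Cost per g of fiber: edamame $0.1083, pasta $0.1750, avocado $0.2929, tofu $0.5750.
With no serving limits, use only edamame: 31 g / 6 g = 5.167 servings × $0.65 = $3.36.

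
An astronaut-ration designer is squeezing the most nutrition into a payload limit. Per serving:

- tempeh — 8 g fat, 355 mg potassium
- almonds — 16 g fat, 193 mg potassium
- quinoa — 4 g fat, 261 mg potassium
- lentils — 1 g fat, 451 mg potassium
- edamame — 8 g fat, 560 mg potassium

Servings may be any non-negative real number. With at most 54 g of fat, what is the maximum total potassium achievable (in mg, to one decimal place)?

24354.0 mg

Potassium per g fat: lentils 451, edamame 70, quinoa 65.25, tempeh 44.38, almonds 12.06.
With no serving limits, spend the whole fat allowance on lentils: 54 g / 1 g × 451 mg = 24354.0 mg.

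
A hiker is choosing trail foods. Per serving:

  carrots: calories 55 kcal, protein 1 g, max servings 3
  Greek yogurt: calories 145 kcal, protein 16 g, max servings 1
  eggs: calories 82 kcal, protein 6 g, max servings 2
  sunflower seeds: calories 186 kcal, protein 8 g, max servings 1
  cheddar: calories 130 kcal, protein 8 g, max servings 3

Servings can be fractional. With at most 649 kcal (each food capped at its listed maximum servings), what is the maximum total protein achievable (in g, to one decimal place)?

48.9 g

Protein per kcal: Greek yogurt 0.1103, eggs 0.07317, cheddar 0.06154, sunflower seeds 0.04301, carrots 0.01818.
Take 1 serving of Greek yogurt: uses 145 kcal, +16.0 g protein (running total 16.0 g).
Take 2 servings of eggs: uses 164 kcal, +12.0 g protein (running total 28.0 g).
Take 2.615 servings of cheddar: uses 340 kcal, +20.9 g protein (running total 48.9 g).
Greedy by best ratio exhausts the calories allowance optimally: 48.9 g.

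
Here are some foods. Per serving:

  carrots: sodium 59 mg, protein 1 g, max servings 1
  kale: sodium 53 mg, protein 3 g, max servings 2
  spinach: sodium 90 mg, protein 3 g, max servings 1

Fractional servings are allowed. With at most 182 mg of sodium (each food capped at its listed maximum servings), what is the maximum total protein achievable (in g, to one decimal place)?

8.5 g

Protein per mg sodium: kale 0.0566, spinach 0.03333, carrots 0.01695.
Take 2 servings of kale: uses 106 mg sodium, +6.0 g protein (running total 6.0 g).
Take 0.8444 servings of spinach: uses 76 mg sodium, +2.5 g protein (running total 8.5 g).
Filling greedily by protein-per-mg sodium is optimal for one linear limit, giving 8.5 g.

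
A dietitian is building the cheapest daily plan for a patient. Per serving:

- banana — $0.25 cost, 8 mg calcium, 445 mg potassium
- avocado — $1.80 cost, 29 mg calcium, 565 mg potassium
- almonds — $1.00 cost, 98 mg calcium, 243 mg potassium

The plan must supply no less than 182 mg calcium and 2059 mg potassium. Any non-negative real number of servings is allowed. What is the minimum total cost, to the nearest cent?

A basic optimal solution has at most two foods positive. Try each food alone and each pair with both targets met exactly.
banana only: max(182/8, 2059/445) = 22.75 servings → $5.69.
avocado only: max(182/29, 2059/565) = 6.276 servings → $11.30.
almonds only: max(182/98, 2059/243) = 8.473 servings → $8.47.
banana + avocado with both targets exact would need a negative amount; discard.
banana + almonds with both tight: 3.781 servings and 1.548 servings → $2.49.
avocado + almonds with both tight: 3.26 servings and 0.8923 servings → $6.76.
So the least-cost plan costs $2.49.

$2.49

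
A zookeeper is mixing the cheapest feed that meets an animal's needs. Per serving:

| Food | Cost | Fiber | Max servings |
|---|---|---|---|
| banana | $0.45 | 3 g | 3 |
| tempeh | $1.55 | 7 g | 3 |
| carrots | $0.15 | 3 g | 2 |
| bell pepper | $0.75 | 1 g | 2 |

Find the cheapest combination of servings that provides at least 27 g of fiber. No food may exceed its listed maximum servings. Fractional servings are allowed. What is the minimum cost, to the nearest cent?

Cost per g of fiber: carrots $0.0500, banana $0.1500, tempeh $0.2214, bell pepper $0.7500.
Take 2 servings of carrots: +6.0 g fiber for $0.30 (total $0.30, still need 21.0 g).
Take 3 servings of banana: +9.0 g fiber for $1.35 (total $1.65, still need 12.0 g).
Take 1.714 servings of tempeh: +12.0 g fiber for $2.66 (total $4.31, still need 0.0 g).
Filling from the cheapest source first is optimal under one linear minimum: $4.31.

$4.31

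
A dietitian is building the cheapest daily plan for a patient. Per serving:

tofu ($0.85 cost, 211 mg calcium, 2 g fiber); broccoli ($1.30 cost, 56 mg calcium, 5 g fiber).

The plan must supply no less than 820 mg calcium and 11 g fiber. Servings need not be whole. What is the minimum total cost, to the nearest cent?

tofu only: max(820/211, 11/2) = 5.5 servings → $4.67.
broccoli only: max(820/56, 11/5) = 14.64 servings → $19.04.
tofu + broccoli with both tight: 3.695 servings and 0.7222 servings → $4.08.
The minimum over all feasible corners is $4.08.

$4.08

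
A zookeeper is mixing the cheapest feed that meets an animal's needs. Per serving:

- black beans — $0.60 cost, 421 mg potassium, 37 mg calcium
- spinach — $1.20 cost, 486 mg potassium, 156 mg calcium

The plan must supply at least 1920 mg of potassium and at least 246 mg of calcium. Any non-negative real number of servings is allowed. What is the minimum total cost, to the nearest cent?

$3.08

A basic optimal solution has at most two foods positive. Try each food alone and each pair with both targets met exactly.
black beans only: max(1920/421, 246/37) = 6.649 servings → $3.99.
spinach only: max(1920/486, 246/156) = 3.951 servings → $4.74.
black beans + spinach with both tight: 3.773 servings and 0.682 servings → $3.08.
Cheapest feasible corner: $3.08.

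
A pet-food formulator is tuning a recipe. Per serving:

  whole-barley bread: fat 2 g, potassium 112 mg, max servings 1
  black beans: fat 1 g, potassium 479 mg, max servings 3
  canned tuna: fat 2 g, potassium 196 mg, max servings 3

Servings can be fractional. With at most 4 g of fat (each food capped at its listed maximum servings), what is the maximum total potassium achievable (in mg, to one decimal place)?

1535.0 mg

Potassium per g fat: black beans 479, canned tuna 98, whole-barley bread 56.
Take 3 servings of black beans: uses 3 g fat, +1437.0 mg potassium (running total 1437.0 mg).
Take 0.5 servings of canned tuna: uses 1 g fat, +98.0 mg potassium (running total 1535.0 mg).
Filling greedily by potassium-per-g fat is optimal for one linear limit, giving 1535.0 mg.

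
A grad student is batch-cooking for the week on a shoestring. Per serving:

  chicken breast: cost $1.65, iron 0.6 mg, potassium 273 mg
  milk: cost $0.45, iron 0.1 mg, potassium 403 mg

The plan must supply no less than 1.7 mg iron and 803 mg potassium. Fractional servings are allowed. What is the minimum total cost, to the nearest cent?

$4.69

chicken breast only: max(1.7/0.6, 803/273) = 2.941 servings → $4.85.
milk only: max(1.7/0.1, 803/403) = 17 servings → $7.65.
chicken breast + milk with both tight: 2.82 servings and 0.08252 servings → $4.69.
Cheapest feasible corner: $4.69.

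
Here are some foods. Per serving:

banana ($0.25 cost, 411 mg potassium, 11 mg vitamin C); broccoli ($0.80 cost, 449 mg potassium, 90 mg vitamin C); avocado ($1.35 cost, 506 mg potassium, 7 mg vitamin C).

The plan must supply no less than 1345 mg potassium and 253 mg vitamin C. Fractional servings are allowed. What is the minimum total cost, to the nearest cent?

Check every corner: each single food scaled to meet both minima, and each pair solved so both constraints bind.
banana only: max(1345/411, 253/11) = 23 servings → $5.75.
broccoli only: max(1345/449, 253/90) = 2.996 servings → $2.40.
avocado only: max(1345/506, 253/7) = 36.14 servings → $48.79.
banana + broccoli with both tight: 0.2325 servings and 2.783 servings → $2.28.
banana + avocado with both targets exact would need a negative amount; discard.
broccoli + avocado with both tight: 2.797 servings and 0.1758 servings → $2.48.
The minimum over all feasible corners is $2.28.

$2.28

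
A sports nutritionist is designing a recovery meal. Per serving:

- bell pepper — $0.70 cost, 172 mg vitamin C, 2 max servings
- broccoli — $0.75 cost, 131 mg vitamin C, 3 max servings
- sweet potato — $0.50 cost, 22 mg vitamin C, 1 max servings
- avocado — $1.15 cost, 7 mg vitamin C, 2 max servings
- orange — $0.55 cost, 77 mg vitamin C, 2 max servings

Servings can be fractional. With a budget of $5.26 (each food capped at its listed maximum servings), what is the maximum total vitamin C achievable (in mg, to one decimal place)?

Vitamin C per dollar: bell pepper 245.7, broccoli 174.7, orange 140, sweet potato 44, avocado 6.087.
Take 2 servings of bell pepper: spends $1.40, +344.0 mg vitamin C (running total 344.0 mg).
Take 3 servings of broccoli: spends $2.25, +393.0 mg vitamin C (running total 737.0 mg).
Take 2 servings of orange: spends $1.10, +154.0 mg vitamin C (running total 891.0 mg).
Take 1 serving of sweet potato: spends $0.50, +22.0 mg vitamin C (running total 913.0 mg).
Take 0.008696 servings of avocado: spends $0.01, +0.1 mg vitamin C (running total 913.1 mg).
Filling greedily by vitamin C-per-dollar is optimal for one linear limit, giving 913.1 mg.

913.1 mg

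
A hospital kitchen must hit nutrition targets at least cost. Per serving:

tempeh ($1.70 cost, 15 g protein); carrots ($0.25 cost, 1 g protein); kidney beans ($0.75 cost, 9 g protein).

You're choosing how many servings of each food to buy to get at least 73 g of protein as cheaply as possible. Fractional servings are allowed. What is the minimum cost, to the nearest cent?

Cost per g of protein: kidney beans $0.0833, tempeh $0.1133, carrots $0.2500.
With no serving limits, use only kidney beans: 73 g / 9 g = 8.111 servings × $0.75 = $6.08.

$6.08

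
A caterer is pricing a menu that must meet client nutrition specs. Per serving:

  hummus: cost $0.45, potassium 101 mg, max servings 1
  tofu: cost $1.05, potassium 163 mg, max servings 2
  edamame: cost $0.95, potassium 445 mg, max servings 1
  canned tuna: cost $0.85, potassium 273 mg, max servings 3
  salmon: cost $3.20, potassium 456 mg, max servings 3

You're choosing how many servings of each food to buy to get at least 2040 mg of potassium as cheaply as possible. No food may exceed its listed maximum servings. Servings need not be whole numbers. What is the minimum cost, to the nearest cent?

$8.50

Cost per mg of potassium: edamame $0.0021, canned tuna $0.0031, hummus $0.0045, tofu $0.0064, salmon $0.0070.
Take 1 serving of edamame: +445.0 mg potassium for $0.95 (total $0.95, still need 1595.0 mg).
Take 3 servings of canned tuna: +819.0 mg potassium for $2.55 (total $3.50, still need 776.0 mg).
Take 1 serving of hummus: +101.0 mg potassium for $0.45 (total $3.95, still need 675.0 mg).
Take 2 servings of tofu: +326.0 mg potassium for $2.10 (total $6.05, still need 349.0 mg).
Take 0.7654 servings of salmon: +349.0 mg potassium for $2.45 (total $8.50, still need 0.0 mg).
Greedy by cheapest-per-mg is optimal for a single linear constraint, so the minimum cost is $8.50.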